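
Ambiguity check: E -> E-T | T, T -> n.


precedence layered via separate nonterminal T: deterministic
Unambiguous


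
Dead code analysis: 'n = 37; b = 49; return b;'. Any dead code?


n is assigned but never read
Dead: 'n = 37'


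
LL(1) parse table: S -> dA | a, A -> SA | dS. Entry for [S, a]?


For [S, a]: 'a' ∈ FIRST(a)
Entry: S -> a


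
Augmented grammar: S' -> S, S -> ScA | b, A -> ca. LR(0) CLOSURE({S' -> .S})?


Start: S' -> .S
For each item with dot before a nonterminal B, add B -> .γ for every B-production
Closure: [S' -> .S, S -> .ScA, S -> .b]


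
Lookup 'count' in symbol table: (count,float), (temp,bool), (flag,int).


Lookup 'count' → type float


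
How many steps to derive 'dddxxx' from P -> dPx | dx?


Derivation: P => dPx => ddPxx => dddxxx
Steps: 3


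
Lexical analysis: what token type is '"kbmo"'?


Pattern: double-quoted sequence
Type: STRING_LITERAL


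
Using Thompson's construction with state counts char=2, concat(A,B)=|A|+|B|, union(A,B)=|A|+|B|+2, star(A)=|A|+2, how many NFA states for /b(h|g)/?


Syntax tree has 3 char leaf(s), 1 union(s), 0 star(s)
chars contribute 3×2 = 6; each union adds +2; each star adds +2
Total: 6 + 2 + 0 = 8 states


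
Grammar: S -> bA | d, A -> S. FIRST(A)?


Per alternative of A: FIRST(S) = {b, d}
FIRST(A) = {b, d}


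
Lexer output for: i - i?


Scan left to right, longest-match per lexeme
Tokens: ID(i), OP(-), ID(i)


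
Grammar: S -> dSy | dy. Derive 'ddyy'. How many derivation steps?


Derivation: S => dSy => ddyy
Steps: 2


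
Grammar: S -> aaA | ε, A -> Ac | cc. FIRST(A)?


Per alternative of A: FIRST(Ac) = {c}; FIRST(cc) = {c}
FIRST(A) = {c}


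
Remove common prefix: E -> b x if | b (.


Common prefix: 'b'
Factored: E -> b E', E' -> x if | (


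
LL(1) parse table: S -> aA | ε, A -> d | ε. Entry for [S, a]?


For [S, a]: 'a' ∈ FIRST(aA)
Entry: S -> aA


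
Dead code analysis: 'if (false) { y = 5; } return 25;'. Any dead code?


condition is constant false, so the whole block is unreachable
Dead: 'if (false) { y = 5; }'


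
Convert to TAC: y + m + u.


Break into single-operator statements:
t1 = y + m
t2 = t1 + u


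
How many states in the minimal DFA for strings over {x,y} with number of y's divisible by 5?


Track (count of y) mod 5: states 0..4, accept at 0
Minimal DFA: 5 states


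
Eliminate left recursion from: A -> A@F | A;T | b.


Left-recursive alternatives: A@F, A;T; non-recursive: b
Introduce A': A -> bA', A' -> @FA' | ;TA' | ε


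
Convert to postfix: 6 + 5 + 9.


Left to right (same or higher precedence on left)
Postfix: 6 5 + 9 +


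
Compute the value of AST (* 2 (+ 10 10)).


Evaluate inner: (+ 10 10) = 20
Evaluate root: (* 2 20) = 40
Result: 40


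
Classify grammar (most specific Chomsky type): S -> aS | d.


Right-linear: every RHS is a terminal or a terminal followed by one nonterminal
Classification: Type 3 (Regular)


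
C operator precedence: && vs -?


'-' is additive (level 9); '&&' is logical AND (level 2)
Higher level binds tighter
'-' has higher precedence than '&&'


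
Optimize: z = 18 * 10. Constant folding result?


18 * 10 = 180 at compile time
Optimized: z = 180


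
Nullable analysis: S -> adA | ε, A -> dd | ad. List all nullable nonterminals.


A nonterminal is nullable iff some alternative derives ε (directly, or every symbol in it is nullable)
Nullable: {S}


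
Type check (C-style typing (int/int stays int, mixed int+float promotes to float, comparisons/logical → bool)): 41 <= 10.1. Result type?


Operand types: int <= float
Rule: comparison yields bool
Result type: bool


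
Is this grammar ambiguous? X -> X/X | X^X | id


'id/id^id' has two parse trees (no precedence encoded between / and ^)
Ambiguous


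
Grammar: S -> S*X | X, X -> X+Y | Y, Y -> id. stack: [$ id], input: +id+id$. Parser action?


'id' on top is the handle for Y -> id
Action: reduce (Y -> id)


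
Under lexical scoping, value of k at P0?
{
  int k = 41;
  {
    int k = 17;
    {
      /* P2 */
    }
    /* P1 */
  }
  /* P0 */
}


k declared in the same block as P0
k = 41


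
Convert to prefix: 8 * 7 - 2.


left-to-right (same/higher precedence on left): tree is (- (* 8 7) 2)
Prefix: - * 8 7 2


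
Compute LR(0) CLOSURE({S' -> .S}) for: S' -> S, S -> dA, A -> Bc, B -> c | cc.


Start: S' -> .S
For each item with dot before a nonterminal B, add B -> .γ for every B-production
Closure: [S' -> .S, S -> .dA]


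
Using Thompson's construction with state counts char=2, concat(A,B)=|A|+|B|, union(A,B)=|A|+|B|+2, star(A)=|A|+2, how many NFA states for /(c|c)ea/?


Syntax tree has 4 char leaf(s), 1 union(s), 0 star(s)
chars contribute 4×2 = 8; each union adds +2; each star adds +2
Total: 8 + 2 + 0 = 10 states


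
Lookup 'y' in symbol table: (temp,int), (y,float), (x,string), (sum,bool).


Lookup 'y' → type float


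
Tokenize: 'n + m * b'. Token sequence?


Scan left to right, longest-match per lexeme
Tokens: ID(n), OP(+), ID(m), OP(*), ID(b)


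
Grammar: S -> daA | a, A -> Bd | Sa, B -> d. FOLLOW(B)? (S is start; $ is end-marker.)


$ ∈ FOLLOW(S). For each A -> αBβ: add FIRST(β)\{ε} to FOLLOW(B); if β nullable, add FOLLOW(A).
FOLLOW(B) = {d}


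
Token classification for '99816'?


Pattern: digits only
Type: INTEGER_LITERAL


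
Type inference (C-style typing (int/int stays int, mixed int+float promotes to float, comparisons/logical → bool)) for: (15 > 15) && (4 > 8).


Operand types: bool && bool
Rule: logical operators take bool operands and yield bool
Result type: bool


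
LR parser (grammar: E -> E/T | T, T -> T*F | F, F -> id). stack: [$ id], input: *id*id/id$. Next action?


'id' on top is the handle for F -> id
Action: reduce (F -> id)


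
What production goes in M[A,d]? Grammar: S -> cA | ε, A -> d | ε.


For [A, d]: 'd' ∈ FIRST(d)
Entry: A -> d


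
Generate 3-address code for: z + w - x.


Break into single-operator statements:
t1 = z + w
t2 = t1 - x


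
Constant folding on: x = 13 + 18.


13 + 18 = 31 at compile time
Optimized: x = 31


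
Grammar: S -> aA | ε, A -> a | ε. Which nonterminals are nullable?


A nonterminal is nullable iff some alternative derives ε (directly, or every symbol in it is nullable)
Nullable: {A, S}


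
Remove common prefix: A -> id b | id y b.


Common prefix: 'id'
Factored: A -> id A', A' -> b | y b


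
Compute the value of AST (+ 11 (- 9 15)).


Evaluate inner: (- 9 15) = -6
Evaluate root: (+ 11 -6) = 5
Result: 5


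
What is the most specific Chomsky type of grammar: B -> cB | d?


Right-linear: every RHS is a terminal or a terminal followed by one nonterminal
Classification: Type 3 (Regular)


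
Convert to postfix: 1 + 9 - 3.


Left to right (same or higher precedence on left)
Postfix: 1 9 + 3 -


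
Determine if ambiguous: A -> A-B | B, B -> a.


precedence layered via separate nonterminal B: deterministic
Unambiguous


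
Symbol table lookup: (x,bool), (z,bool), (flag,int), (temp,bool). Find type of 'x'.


Lookup 'x' → type bool


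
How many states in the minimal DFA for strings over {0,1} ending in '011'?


Track the longest suffix of input matching a prefix of '011': 4 classes (prefixes of length 0..3)
Minimal DFA: 4 states


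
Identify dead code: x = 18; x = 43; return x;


first assignment to x is overwritten before any read
Dead: 'x = 18'


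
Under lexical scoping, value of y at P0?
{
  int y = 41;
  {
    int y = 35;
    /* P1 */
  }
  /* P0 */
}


y declared in the same block as P0
y = 41


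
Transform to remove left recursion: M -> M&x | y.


Left-recursive alternatives: M&x; non-recursive: y
Introduce M': M -> yM', M' -> &xM' | ε


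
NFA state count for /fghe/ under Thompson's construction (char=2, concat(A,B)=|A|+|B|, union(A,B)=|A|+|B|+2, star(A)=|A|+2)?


Syntax tree has 4 char leaf(s), 0 union(s), 0 star(s)
chars contribute 4×2 = 8; each union adds +2; each star adds +2
Total: 8 + 0 + 0 = 8 states


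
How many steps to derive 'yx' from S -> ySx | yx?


Derivation: S => yx
Steps: 1


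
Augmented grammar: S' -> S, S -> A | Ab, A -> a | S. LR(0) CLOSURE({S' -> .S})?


Start: S' -> .S
For each item with dot before a nonterminal B, add B -> .γ for every B-production
Closure: [S' -> .S, S -> .A, S -> .Ab, A -> .a, A -> .S]


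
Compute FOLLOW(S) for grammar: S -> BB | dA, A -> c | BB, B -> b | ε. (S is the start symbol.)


$ ∈ FOLLOW(S). For each A -> αBβ: add FIRST(β)\{ε} to FOLLOW(B); if β nullable, add FOLLOW(A).
FOLLOW(S) = {$}


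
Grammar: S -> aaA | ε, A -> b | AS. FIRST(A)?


Per alternative of A: FIRST(b) = {b}; FIRST(AS) = {b}
FIRST(A) = {b}


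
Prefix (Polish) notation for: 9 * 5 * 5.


left-to-right (same/higher precedence on left): tree is (* (* 9 5) 5)
Prefix: * * 9 5 5


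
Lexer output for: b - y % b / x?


Scan left to right, longest-match per lexeme
Tokens: ID(b), OP(-), ID(y), OP(%), ID(b), OP(/), ID(x)


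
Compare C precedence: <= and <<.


'<<' is shift (level 8); '<=' is relational (level 7)
Higher level binds tighter
'<<' has higher precedence than '<='


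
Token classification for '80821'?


Pattern: digits only
Type: INTEGER_LITERAL


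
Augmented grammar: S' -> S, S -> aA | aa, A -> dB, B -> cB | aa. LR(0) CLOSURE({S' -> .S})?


Start: S' -> .S
For each item with dot before a nonterminal B, add B -> .γ for every B-production
Closure: [S' -> .S, S -> .aA, S -> .aa]


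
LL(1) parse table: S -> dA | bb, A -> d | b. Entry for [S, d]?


For [S, d]: 'd' ∈ FIRST(dA)
Entry: S -> dA


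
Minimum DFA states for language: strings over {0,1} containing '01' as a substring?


KMP-style automaton: 2 progress states + 1 absorbing accept = 3
Minimal DFA: 3 states


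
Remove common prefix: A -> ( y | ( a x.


Common prefix: '('
Factored: A -> ( A', A' -> y | a x


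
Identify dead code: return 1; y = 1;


statement follows a return and is unreachable
Dead: 'y = 1'


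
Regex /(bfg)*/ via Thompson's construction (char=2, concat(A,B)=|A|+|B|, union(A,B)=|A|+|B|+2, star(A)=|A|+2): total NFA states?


Syntax tree has 3 char leaf(s), 0 union(s), 1 star(s)
chars contribute 3×2 = 6; each union adds +2; each star adds +2
Total: 6 + 0 + 2 = 8 states


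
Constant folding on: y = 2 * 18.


2 * 18 = 36 at compile time
Optimized: y = 36


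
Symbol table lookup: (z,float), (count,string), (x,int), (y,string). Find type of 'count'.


Lookup 'count' → type string


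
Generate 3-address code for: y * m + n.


Break into single-operator statements:
t1 = y * m
t2 = t1 + n


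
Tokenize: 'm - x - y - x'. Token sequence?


Scan left to right, longest-match per lexeme
Tokens: ID(m), OP(-), ID(x), OP(-), ID(y), OP(-), ID(x)


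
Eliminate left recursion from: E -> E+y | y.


Left-recursive alternatives: E+y; non-recursive: y
Introduce E': E -> yE', E' -> +yE' | ε


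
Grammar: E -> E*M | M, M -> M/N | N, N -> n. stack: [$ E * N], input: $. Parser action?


'N' (not preceded by M/) is the handle for M -> N
Action: reduce (M -> N)


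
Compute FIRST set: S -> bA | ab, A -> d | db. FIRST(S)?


Per alternative of S: FIRST(bA) = {b}; FIRST(ab) = {a}
FIRST(S) = {a, b}


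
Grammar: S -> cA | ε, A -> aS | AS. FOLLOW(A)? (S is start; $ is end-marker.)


$ ∈ FOLLOW(S). For each A -> αBβ: add FIRST(β)\{ε} to FOLLOW(B); if β nullable, add FOLLOW(A).
FOLLOW(A) = {$, c}


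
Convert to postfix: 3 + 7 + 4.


Left to right (same or higher precedence on left)
Postfix: 3 7 + 4 +


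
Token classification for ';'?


Pattern: delimiter/punctuation
Type: PUNCTUATION


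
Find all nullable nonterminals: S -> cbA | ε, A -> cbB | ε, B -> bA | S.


A nonterminal is nullable iff some alternative derives ε (directly, or every symbol in it is nullable)
Nullable: {A, B, S}


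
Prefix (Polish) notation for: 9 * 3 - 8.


left-to-right (same/higher precedence on left): tree is (- (* 9 3) 8)
Prefix: - * 9 3 8


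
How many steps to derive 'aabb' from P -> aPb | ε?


Derivation: P => aPb => aaPbb => aabb
Steps: 3


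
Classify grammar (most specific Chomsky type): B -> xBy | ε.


Single nonterminal LHS, but x^n y^n is not regular
Classification: Type 2 (Context-Free)


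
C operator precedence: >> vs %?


'%' is multiplicative (level 10); '>>' is shift (level 8)
Higher level binds tighter
'%' has higher precedence than '>>'


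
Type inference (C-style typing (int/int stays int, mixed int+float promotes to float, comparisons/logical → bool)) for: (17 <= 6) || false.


Operand types: bool || bool
Rule: logical operators take bool operands and yield bool
Result type: bool


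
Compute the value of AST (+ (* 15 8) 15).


Evaluate inner: (* 15 8) = 120
Evaluate root: (+ 120 15) = 135
Result: 135


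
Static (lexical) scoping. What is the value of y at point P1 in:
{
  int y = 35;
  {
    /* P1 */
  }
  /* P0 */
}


P1's block does not declare y; resolves to the enclosing declaration at depth 0
y = 35


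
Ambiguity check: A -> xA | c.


right-linear, alternatives start with distinct terminals 'x' vs 'c': unique leftmost derivation
Unambiguous


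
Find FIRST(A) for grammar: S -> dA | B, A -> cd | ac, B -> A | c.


Per alternative of A: FIRST(cd) = {c}; FIRST(ac) = {a}
FIRST(A) = {a, c}


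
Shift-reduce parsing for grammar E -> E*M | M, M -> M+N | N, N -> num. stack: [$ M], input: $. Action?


lookahead ∉ {+} so M won't extend; reduce E -> M
Action: reduce (E -> M)


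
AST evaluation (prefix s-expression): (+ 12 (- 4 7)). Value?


Evaluate inner: (- 4 7) = -3
Evaluate root: (+ 12 -3) = 9
Result: 9


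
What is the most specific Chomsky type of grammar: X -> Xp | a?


Left-linear: every RHS is a terminal or one nonterminal followed by a terminal
Classification: Type 3 (Regular)


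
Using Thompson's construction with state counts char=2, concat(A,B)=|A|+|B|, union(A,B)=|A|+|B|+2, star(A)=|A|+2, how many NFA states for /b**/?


Syntax tree has 1 char leaf(s), 0 union(s), 2 star(s)
chars contribute 1×2 = 2; each union adds +2; each star adds +2
Total: 2 + 0 + 4 = 6 states


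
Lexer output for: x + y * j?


Scan left to right, longest-match per lexeme
Tokens: ID(x), OP(+), ID(y), OP(*), ID(j)


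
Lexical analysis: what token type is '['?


Pattern: delimiter/punctuation
Type: PUNCTUATION


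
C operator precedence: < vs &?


'<' is relational (level 7); '&' is bitwise AND (level 5)
Higher level binds tighter
'<' has higher precedence than '&'


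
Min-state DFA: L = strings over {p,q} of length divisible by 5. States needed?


Track length mod 5: states 0..4, accept at 0
Minimal DFA: 5 states


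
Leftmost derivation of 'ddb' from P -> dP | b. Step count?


Derivation: P => dP => ddP => ddb
Steps: 3


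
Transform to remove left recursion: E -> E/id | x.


Left-recursive alternatives: E/id; non-recursive: x
Introduce E': E -> xE', E' -> /idE' | ε


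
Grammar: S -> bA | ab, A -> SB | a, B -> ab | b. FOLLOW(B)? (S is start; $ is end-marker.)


$ ∈ FOLLOW(S). For each A -> αBβ: add FIRST(β)\{ε} to FOLLOW(B); if β nullable, add FOLLOW(A).
FOLLOW(B) = {$, a, b}


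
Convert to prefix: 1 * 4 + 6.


left-to-right (same/higher precedence on left): tree is (+ (* 1 4) 6)
Prefix: + * 1 4 6


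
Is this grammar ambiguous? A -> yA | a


right-linear, alternatives start with distinct terminals 'y' vs 'a': unique leftmost derivation
Unambiguous


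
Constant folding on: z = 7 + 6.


7 + 6 = 13 at compile time
Optimized: z = 13


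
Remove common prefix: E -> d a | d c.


Common prefix: 'd'
Factored: E -> d E', E' -> a | c


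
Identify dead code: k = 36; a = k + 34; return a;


k is read by a's definition; a is returned
No dead code


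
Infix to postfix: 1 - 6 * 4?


* has higher precedence, evaluate 6*4 first
Postfix: 1 6 4 * -


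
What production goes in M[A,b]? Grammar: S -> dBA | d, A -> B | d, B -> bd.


For [A, b]: 'b' ∈ FIRST(B)
Entry: A -> B


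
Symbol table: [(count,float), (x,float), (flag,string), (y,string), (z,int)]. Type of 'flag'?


Lookup 'flag' → type string


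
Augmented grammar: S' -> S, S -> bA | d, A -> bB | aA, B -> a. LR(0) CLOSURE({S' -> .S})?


Start: S' -> .S
For each item with dot before a nonterminal B, add B -> .γ for every B-production
Closure: [S' -> .S, S -> .bA, S -> .d]


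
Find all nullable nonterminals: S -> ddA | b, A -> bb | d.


A nonterminal is nullable iff some alternative derives ε (directly, or every symbol in it is nullable)
Nullable: {}


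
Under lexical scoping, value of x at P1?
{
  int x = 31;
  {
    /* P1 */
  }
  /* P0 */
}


P1's block does not declare x; resolves to the enclosing declaration at depth 0
x = 31


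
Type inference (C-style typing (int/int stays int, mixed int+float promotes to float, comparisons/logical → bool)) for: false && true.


Operand types: bool && bool
Rule: logical operators take bool operands and yield bool
Result type: bool


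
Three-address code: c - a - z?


Break into single-operator statements:
t1 = c - a
t2 = t1 - z


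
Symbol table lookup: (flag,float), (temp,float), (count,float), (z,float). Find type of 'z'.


Lookup 'z' → type float


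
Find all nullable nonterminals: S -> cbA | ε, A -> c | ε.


A nonterminal is nullable iff some alternative derives ε (directly, or every symbol in it is nullable)
Nullable: {A, S}


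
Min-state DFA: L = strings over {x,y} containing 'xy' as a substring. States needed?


KMP-style automaton: 2 progress states + 1 absorbing accept = 3
Minimal DFA: 3 states


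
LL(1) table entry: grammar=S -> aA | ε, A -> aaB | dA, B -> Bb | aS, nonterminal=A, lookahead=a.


For [A, a]: 'a' ∈ FIRST(aaB)
Entry: A -> aaB


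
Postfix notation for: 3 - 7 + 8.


Left to right (same or higher precedence on left)
Postfix: 3 7 - 8 +


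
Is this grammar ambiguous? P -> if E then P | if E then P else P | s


dangling else: 'if E then if E then s else s' parses two ways
Ambiguous


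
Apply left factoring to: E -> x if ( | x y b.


Common prefix: 'x'
Factored: E -> x E', E' -> if ( | y b


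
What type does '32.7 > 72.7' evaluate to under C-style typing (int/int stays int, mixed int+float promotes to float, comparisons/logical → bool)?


Operand types: float > float
Rule: comparison yields bool
Result type: bool


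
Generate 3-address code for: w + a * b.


Break into single-operator statements:
t1 = a * b
t2 = w + t1


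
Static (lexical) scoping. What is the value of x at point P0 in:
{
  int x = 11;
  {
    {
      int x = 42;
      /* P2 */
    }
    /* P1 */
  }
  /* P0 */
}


x declared in the same block as P0
x = 11


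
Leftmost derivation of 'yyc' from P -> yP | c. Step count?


Derivation: P => yP => yyP => yyc
Steps: 3


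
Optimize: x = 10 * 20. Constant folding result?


10 * 20 = 200 at compile time
Optimized: x = 200


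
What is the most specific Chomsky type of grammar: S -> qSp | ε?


Single nonterminal LHS, but q^n p^n is not regular
Classification: Type 2 (Context-Free)


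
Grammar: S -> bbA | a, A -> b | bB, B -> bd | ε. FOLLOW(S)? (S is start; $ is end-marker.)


$ ∈ FOLLOW(S). For each A -> αBβ: add FIRST(β)\{ε} to FOLLOW(B); if β nullable, add FOLLOW(A).
FOLLOW(S) = {$}


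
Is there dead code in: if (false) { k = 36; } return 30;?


condition is constant false, so the whole block is unreachable
Dead: 'if (false) { k = 36; }'


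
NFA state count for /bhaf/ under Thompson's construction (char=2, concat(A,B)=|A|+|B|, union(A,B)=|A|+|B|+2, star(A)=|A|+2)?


Syntax tree has 4 char leaf(s), 0 union(s), 0 star(s)
chars contribute 4×2 = 8; each union adds +2; each star adds +2
Total: 8 + 0 + 0 = 8 states


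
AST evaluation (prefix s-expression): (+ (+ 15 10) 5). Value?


Evaluate inner: (+ 15 10) = 25
Evaluate root: (+ 25 5) = 30
Result: 30


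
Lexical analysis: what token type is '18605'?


Pattern: digits only
Type: INTEGER_LITERAL


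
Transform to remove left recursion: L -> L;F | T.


Left-recursive alternatives: L;F; non-recursive: T
Introduce L': L -> TL', L' -> ;FL' | ε


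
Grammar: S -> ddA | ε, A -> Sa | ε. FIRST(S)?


Per alternative of S: FIRST(ddA) = {d}; FIRST(ε) = {ε}
FIRST(S) = {d, ε}


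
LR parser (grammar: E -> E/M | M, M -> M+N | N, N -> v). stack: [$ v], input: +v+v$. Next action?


'v' on top is the handle for N -> v
Action: reduce (N -> v)


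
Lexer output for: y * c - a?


Scan left to right, longest-match per lexeme
Tokens: ID(y), OP(*), ID(c), OP(-), ID(a)


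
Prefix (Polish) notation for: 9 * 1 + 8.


left-to-right (same/higher precedence on left): tree is (+ (* 9 1) 8)
Prefix: + * 9 1 8


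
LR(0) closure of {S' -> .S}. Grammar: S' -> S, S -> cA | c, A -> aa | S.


Start: S' -> .S
For each item with dot before a nonterminal B, add B -> .γ for every B-production
Closure: [S' -> .S, S -> .cA, S -> .c]


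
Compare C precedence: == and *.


'*' is multiplicative (level 10); '==' is equality (level 6)
Higher level binds tighter
'*' has higher precedence than '=='


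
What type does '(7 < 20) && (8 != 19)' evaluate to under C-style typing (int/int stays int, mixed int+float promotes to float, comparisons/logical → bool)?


Operand types: bool && bool
Rule: logical operators take bool operands and yield bool
Result type: bool


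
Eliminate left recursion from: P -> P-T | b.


Left-recursive alternatives: P-T; non-recursive: b
Introduce P': P -> bP', P' -> -TP' | ε


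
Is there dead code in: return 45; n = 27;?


statement follows a return and is unreachable
Dead: 'n = 27'


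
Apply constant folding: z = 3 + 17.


3 + 17 = 20 at compile time
Optimized: z = 20


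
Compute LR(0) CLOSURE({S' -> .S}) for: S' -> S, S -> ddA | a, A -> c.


Start: S' -> .S
For each item with dot before a nonterminal B, add B -> .γ for every B-production
Closure: [S' -> .S, S -> .ddA, S -> .a]


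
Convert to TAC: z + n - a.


Break into single-operator statements:
t1 = z + n
t2 = t1 - a


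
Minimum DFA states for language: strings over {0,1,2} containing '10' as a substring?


KMP-style automaton: 2 progress states + 1 absorbing accept = 3
Minimal DFA: 3 states


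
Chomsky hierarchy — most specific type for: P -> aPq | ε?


Single nonterminal LHS, but a^n q^n is not regular
Classification: Type 2 (Context-Free)


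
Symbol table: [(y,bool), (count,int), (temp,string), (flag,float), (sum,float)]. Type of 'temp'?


Lookup 'temp' → type string


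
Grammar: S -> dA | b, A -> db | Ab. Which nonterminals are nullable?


A nonterminal is nullable iff some alternative derives ε (directly, or every symbol in it is nullable)
Nullable: {}


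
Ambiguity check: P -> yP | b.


right-linear, alternatives start with distinct terminals 'y' vs 'b': unique leftmost derivation
Unambiguous


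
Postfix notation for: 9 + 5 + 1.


Left to right (same or higher precedence on left)
Postfix: 9 5 + 1 +


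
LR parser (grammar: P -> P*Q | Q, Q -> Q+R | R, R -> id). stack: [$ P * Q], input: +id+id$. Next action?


'+' can extend Q; shift to build Q -> Q+R
Action: shift


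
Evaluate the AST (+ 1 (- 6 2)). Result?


Evaluate inner: (- 6 2) = 4
Evaluate root: (+ 1 4) = 5
Result: 5


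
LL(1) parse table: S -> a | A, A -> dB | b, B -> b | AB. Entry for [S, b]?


For [S, b]: 'b' ∈ FIRST(A)
Entry: S -> A


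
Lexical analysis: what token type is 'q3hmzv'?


Pattern: letter/underscore followed by alphanumerics, not a keyword
Type: IDENTIFIER


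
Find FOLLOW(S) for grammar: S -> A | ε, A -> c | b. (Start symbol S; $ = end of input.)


$ ∈ FOLLOW(S). For each A -> αBβ: add FIRST(β)\{ε} to FOLLOW(B); if β nullable, add FOLLOW(A).
FOLLOW(S) = {$}


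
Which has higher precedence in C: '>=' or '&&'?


'>=' is relational (level 7); '&&' is logical AND (level 2)
Higher level binds tighter
'>=' has higher precedence than '&&'


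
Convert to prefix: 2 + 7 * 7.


'*' binds tighter: tree is (+ 2 (* 7 7))
Prefix: + 2 * 7 7


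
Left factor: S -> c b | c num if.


Common prefix: 'c'
Factored: S -> c S', S' -> b | num if


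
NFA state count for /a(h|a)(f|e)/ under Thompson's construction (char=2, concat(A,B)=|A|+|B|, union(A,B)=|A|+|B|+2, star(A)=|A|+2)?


Syntax tree has 5 char leaf(s), 2 union(s), 0 star(s)
chars contribute 5×2 = 10; each union adds +2; each star adds +2
Total: 10 + 4 + 0 = 14 states


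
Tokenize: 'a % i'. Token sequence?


Scan left to right, longest-match per lexeme
Tokens: ID(a), OP(%), ID(i)


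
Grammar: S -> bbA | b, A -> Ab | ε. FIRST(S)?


Per alternative of S: FIRST(bbA) = {b}; FIRST(b) = {b}
FIRST(S) = {b}


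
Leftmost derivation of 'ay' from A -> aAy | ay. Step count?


Derivation: A => ay
Steps: 1


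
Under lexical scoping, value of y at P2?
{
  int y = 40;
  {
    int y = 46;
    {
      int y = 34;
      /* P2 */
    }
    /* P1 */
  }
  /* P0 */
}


y declared in the same block as P2
y = 34


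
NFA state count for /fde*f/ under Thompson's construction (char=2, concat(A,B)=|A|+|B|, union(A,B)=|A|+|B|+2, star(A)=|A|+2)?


Syntax tree has 4 char leaf(s), 0 union(s), 1 star(s)
chars contribute 4×2 = 8; each union adds +2; each star adds +2
Total: 8 + 0 + 2 = 10 states


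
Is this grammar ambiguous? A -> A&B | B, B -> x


precedence layered via separate nonterminal B: deterministic
Unambiguous


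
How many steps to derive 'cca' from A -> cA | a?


Derivation: A => cA => ccA => cca
Steps: 3


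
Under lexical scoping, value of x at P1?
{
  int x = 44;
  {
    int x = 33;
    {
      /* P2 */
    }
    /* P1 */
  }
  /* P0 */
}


x declared in the same block as P1
x = 33


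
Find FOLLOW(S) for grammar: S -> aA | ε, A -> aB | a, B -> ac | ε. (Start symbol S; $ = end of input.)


$ ∈ FOLLOW(S). For each A -> αBβ: add FIRST(β)\{ε} to FOLLOW(B); if β nullable, add FOLLOW(A).
FOLLOW(S) = {$}


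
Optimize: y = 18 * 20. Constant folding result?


18 * 20 = 360 at compile time
Optimized: y = 360


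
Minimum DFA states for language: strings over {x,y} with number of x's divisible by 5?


Track (count of x) mod 5: states 0..4, accept at 0
Minimal DFA: 5 states


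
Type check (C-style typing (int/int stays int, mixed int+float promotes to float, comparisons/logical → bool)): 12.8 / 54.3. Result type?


Operand types: float / float
Rule: mixed int/float promotes to float; int/int stays int
Result type: float


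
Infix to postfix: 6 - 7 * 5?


* has higher precedence, evaluate 7*5 first
Postfix: 6 7 5 * -


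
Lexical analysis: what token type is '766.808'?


Pattern: digits with a decimal point
Type: FLOAT_LITERAL


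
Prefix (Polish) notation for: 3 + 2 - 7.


left-to-right (same/higher precedence on left): tree is (- (+ 3 2) 7)
Prefix: - + 3 2 7


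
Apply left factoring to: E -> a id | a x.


Common prefix: 'a'
Factored: E -> a E', E' -> id | x


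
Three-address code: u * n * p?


Break into single-operator statements:
t1 = u * n
t2 = t1 * p


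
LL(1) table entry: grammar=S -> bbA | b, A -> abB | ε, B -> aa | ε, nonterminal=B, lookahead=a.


For [B, a]: 'a' ∈ FIRST(aa)
Entry: B -> aa


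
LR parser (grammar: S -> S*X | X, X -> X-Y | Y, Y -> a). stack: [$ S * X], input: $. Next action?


handle 'S*X' on top; lookahead ∈ FOLLOW(S) = {*, $}
Action: reduce (S -> S*X)


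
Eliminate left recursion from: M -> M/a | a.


Left-recursive alternatives: M/a; non-recursive: a
Introduce M': M -> aM', M' -> /aM' | ε


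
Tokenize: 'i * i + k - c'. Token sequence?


Scan left to right, longest-match per lexeme
Tokens: ID(i), OP(*), ID(i), OP(+), ID(k), OP(-), ID(c)


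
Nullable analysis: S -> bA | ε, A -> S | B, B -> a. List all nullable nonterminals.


A nonterminal is nullable iff some alternative derives ε (directly, or every symbol in it is nullable)
Nullable: {A, S}


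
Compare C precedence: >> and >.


'>>' is shift (level 8); '>' is relational (level 7)
Higher level binds tighter
'>>' has higher precedence than '>'


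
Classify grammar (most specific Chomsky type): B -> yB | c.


Right-linear: every RHS is a terminal or a terminal followed by one nonterminal
Classification: Type 3 (Regular)


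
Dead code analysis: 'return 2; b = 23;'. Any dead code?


statement follows a return and is unreachable
Dead: 'b = 23'


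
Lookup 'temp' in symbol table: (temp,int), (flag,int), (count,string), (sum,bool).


Lookup 'temp' → type int


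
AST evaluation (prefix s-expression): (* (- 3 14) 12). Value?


Evaluate inner: (- 3 14) = -11
Evaluate root: (* -11 12) = -132
Result: -132


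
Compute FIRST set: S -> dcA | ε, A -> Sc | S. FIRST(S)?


Per alternative of S: FIRST(dcA) = {d}; FIRST(ε) = {ε}
FIRST(S) = {d, ε}


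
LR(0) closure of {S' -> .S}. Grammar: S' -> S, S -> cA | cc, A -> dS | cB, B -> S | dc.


Start: S' -> .S
For each item with dot before a nonterminal B, add B -> .γ for every B-production
Closure: [S' -> .S, S -> .cA, S -> .cc]


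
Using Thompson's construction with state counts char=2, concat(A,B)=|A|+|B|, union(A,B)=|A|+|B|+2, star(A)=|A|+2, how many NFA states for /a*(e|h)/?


Syntax tree has 3 char leaf(s), 1 union(s), 1 star(s)
chars contribute 3×2 = 6; each union adds +2; each star adds +2
Total: 6 + 2 + 2 = 10 states


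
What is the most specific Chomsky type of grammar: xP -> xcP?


LHS has context (more than one symbol) and |LHS| ≤ |RHS|
Classification: Type 1 (Context-Sensitive)


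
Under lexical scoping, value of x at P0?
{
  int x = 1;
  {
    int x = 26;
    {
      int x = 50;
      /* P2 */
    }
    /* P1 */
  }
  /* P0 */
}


x declared in the same block as P0
x = 1


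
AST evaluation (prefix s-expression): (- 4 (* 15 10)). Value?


Evaluate inner: (* 15 10) = 150
Evaluate root: (- 4 150) = -146
Result: -146


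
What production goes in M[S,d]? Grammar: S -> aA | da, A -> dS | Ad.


For [S, d]: 'd' ∈ FIRST(da)
Entry: S -> da


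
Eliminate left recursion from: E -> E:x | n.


Left-recursive alternatives: E:x; non-recursive: n
Introduce E': E -> nE', E' -> :xE' | ε


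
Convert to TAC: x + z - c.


Break into single-operator statements:
t1 = x + z
t2 = t1 - c


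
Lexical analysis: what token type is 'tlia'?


Pattern: letter/underscore followed by alphanumerics, not a keyword
Type: IDENTIFIER


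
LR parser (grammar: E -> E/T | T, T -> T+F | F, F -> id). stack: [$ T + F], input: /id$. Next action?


handle 'T+F' on top
Action: reduce (T -> T+F)


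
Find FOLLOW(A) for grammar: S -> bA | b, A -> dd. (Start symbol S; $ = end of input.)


$ ∈ FOLLOW(S). For each A -> αBβ: add FIRST(β)\{ε} to FOLLOW(B); if β nullable, add FOLLOW(A).
FOLLOW(A) = {$}


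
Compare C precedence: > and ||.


'>' is relational (level 7); '||' is logical OR (level 1)
Higher level binds tighter
'>' has higher precedence than '||'


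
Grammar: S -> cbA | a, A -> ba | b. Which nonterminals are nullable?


A nonterminal is nullable iff some alternative derives ε (directly, or every symbol in it is nullable)
Nullable: {}


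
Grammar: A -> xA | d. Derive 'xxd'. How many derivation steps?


Derivation: A => xA => xxA => xxd
Steps: 3


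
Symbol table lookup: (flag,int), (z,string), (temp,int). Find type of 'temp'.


Lookup 'temp' → type int


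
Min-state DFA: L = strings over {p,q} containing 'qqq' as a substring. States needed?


KMP-style automaton: 3 progress states + 1 absorbing accept = 4
Minimal DFA: 4 states


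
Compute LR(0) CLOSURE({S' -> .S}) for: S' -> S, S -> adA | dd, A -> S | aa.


Start: S' -> .S
For each item with dot before a nonterminal B, add B -> .γ for every B-production
Closure: [S' -> .S, S -> .adA, S -> .dd]


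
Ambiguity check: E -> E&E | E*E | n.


'n&n*n' has two parse trees (no precedence encoded between & and *)
Ambiguous


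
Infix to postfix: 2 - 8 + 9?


Left to right (same or higher precedence on left)
Postfix: 2 8 - 9 +


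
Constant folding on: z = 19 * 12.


19 * 12 = 228 at compile time
Optimized: z = 228


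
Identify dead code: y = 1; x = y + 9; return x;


y is read by x's definition; x is returned
No dead code


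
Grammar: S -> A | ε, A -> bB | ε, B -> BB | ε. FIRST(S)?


Per alternative of S: FIRST(A) = {b, ε}; FIRST(ε) = {ε}
FIRST(S) = {b, ε}


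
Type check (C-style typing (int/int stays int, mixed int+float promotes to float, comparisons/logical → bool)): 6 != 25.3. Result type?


Operand types: int != float
Rule: comparison yields bool
Result type: bool


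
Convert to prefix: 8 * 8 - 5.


left-to-right (same/higher precedence on left): tree is (- (* 8 8) 5)
Prefix: - * 8 8 5


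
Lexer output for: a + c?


Scan left to right, longest-match per lexeme
Tokens: ID(a), OP(+), ID(c)


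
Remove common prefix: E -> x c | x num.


Common prefix: 'x'
Factored: E -> x E', E' -> c | num


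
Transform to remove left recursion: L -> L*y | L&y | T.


Left-recursive alternatives: L*y, L&y; non-recursive: T
Introduce L': L -> TL', L' -> *yL' | &yL' | ε


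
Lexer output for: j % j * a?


Scan left to right, longest-match per lexeme
Tokens: ID(j), OP(%), ID(j), OP(*), ID(a)


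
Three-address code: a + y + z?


Break into single-operator statements:
t1 = a + y
t2 = t1 + z


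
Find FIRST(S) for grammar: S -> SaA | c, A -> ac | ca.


Per alternative of S: FIRST(SaA) = {c}; FIRST(c) = {c}
FIRST(S) = {c}


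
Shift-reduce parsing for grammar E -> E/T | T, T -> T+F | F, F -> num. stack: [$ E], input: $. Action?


start symbol E on stack, input exhausted
Action: accept


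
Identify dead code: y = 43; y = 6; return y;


first assignment to y is overwritten before any read
Dead: 'y = 43'


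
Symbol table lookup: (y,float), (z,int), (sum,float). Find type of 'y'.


Lookup 'y' → type float


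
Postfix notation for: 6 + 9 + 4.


Left to right (same or higher precedence on left)
Postfix: 6 9 + 4 +


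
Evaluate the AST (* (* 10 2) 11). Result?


Evaluate inner: (* 10 2) = 20
Evaluate root: (* 20 11) = 220
Result: 220


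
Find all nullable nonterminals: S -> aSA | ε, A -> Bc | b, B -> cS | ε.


A nonterminal is nullable iff some alternative derives ε (directly, or every symbol in it is nullable)
Nullable: {B, S}


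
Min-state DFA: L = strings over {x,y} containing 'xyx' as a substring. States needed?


KMP-style automaton: 3 progress states + 1 absorbing accept = 4
Minimal DFA: 4 states


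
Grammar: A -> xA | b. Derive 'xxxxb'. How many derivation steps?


Derivation: A => xA => xxA => xxxA => xxxxA => xxxxb
Steps: 5


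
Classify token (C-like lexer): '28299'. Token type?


Pattern: digits only
Type: INTEGER_LITERAL


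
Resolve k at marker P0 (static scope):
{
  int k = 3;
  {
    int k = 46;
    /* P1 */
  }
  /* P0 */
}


k declared in the same block as P0
k = 3


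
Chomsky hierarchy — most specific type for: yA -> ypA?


LHS has context (more than one symbol) and |LHS| ≤ |RHS|
Classification: Type 1 (Context-Sensitive)


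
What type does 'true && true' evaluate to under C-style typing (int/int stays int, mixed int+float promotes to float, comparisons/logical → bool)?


Operand types: bool && bool
Rule: logical operators take bool operands and yield bool
Result type: bool


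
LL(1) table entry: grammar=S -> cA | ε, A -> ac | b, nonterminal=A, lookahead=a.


For [A, a]: 'a' ∈ FIRST(ac)
Entry: A -> ac


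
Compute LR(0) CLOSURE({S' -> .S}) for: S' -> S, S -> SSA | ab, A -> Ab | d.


Start: S' -> .S
For each item with dot before a nonterminal B, add B -> .γ for every B-production
Closure: [S' -> .S, S -> .SSA, S -> .ab]


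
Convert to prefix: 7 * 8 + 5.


left-to-right (same/higher precedence on left): tree is (+ (* 7 8) 5)
Prefix: + * 7 8 5


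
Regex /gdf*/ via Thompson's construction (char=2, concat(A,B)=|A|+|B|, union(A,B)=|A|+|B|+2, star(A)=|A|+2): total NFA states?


Syntax tree has 3 char leaf(s), 0 union(s), 1 star(s)
chars contribute 3×2 = 6; each union adds +2; each star adds +2
Total: 6 + 0 + 2 = 8 states


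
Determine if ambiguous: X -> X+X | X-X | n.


'n+n-n' has two parse trees (no precedence encoded between + and -)
Ambiguous


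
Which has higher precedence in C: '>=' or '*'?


'*' is multiplicative (level 10); '>=' is relational (level 7)
Higher level binds tighter
'*' has higher precedence than '>='


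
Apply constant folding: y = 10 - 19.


10 - 19 = -9 at compile time
Optimized: y = -9


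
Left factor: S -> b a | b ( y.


Common prefix: 'b'
Factored: S -> b S', S' -> a | ( y


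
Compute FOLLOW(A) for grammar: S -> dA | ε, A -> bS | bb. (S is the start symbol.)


$ ∈ FOLLOW(S). For each A -> αBβ: add FIRST(β)\{ε} to FOLLOW(B); if β nullable, add FOLLOW(A).
FOLLOW(A) = {$}


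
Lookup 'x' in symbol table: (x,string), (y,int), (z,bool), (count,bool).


Lookup 'x' → type string


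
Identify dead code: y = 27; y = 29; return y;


first assignment to y is overwritten before any read
Dead: 'y = 27'


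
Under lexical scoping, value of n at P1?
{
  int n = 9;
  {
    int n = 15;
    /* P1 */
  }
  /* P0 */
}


n declared in the same block as P1
n = 15


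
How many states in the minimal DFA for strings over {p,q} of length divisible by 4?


Track length mod 4: states 0..3, accept at 0
Minimal DFA: 4 states


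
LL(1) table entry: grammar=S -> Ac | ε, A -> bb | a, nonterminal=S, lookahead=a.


For [S, a]: 'a' ∈ FIRST(Ac)
Entry: S -> Ac


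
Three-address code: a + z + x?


Break into single-operator statements:
t1 = a + z
t2 = t1 + x


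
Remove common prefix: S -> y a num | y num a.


Common prefix: 'y'
Factored: S -> y S', S' -> a num | num a


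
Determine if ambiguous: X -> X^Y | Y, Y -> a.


precedence layered via separate nonterminal Y: deterministic
Unambiguous


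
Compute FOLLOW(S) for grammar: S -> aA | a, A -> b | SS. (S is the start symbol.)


$ ∈ FOLLOW(S). For each A -> αBβ: add FIRST(β)\{ε} to FOLLOW(B); if β nullable, add FOLLOW(A).
FOLLOW(S) = {$, a}


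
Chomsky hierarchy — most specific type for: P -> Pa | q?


Left-linear: every RHS is a terminal or one nonterminal followed by a terminal
Classification: Type 3 (Regular)


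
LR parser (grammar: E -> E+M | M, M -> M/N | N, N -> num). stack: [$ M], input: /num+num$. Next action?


shift '/' to continue M -> M/N
Action: shift


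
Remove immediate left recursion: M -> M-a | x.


Left-recursive alternatives: M-a; non-recursive: x
Introduce M': M -> xM', M' -> -aM' | ε


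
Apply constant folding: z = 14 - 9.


14 - 9 = 5 at compile time
Optimized: z = 5


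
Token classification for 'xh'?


Pattern: letter/underscore followed by alphanumerics, not a keyword
Type: IDENTIFIER
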